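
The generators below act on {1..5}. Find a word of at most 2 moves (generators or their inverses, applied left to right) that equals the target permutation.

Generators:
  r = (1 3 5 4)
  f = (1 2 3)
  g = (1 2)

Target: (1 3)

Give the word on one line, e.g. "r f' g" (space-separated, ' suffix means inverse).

  after f': (1 3 2)
  after g: (1 3)

f' g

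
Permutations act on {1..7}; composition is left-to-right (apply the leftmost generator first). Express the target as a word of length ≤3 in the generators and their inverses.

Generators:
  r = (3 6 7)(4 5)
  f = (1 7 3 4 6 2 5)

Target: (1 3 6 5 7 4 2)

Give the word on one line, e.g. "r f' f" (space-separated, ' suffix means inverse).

f f

  after f: (1 7 3 4 6 2 5)
  after f: (1 3 6 5 7 4 2)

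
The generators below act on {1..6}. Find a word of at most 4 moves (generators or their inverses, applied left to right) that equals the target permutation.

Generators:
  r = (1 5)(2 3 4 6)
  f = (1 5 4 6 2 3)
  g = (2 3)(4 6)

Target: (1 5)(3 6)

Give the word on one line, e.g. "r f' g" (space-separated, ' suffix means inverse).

  after r: (1 5)(2 3 4 6)
  after g: (1 5)(3 6)

r g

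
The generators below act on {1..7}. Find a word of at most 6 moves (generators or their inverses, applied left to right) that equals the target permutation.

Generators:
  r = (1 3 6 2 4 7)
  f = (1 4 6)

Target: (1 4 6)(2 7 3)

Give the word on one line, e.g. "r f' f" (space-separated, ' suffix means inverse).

r' f' r f' f'

  after r': (1 7 4 2 6 3)
  after f': (1 7)(2 4)(3 6)
  after r: (2 7 3)
  after f': (1 6 4)(2 7 3)
  after f': (1 4 6)(2 7 3)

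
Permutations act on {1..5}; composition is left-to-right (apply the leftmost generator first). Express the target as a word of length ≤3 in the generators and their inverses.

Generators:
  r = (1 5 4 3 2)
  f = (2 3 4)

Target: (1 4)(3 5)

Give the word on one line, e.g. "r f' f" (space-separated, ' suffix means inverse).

  after f': (2 4 3)
  after r: (1 5 4 2 3)
  after r: (1 4)(3 5)

f' r r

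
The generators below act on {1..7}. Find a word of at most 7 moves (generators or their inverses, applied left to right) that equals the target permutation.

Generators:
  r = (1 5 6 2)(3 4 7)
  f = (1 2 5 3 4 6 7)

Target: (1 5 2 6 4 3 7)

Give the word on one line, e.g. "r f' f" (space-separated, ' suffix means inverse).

r f' r f f

  after r: (1 5 6 2)(3 4 7)
  after f': (1 2 7 5 4 6)
  after r: (2 3 4)(5 7 6)
  after f: (1 2 4 5)(3 6)
  after f: (1 5 2 6 4 3 7)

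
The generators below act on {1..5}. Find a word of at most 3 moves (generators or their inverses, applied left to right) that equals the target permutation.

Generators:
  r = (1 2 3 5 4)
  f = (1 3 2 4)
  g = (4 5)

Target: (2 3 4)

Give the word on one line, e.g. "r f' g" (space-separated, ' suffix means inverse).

g' r' f

  after g': (4 5)
  after r': (1 4 3 2)
  after f: (2 3 4)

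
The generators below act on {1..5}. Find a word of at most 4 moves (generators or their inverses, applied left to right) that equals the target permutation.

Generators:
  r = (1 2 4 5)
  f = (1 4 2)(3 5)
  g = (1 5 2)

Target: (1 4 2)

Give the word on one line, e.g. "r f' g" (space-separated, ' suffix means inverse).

f' f'

  after f': (1 2 4)(3 5)
  after f': (1 4 2)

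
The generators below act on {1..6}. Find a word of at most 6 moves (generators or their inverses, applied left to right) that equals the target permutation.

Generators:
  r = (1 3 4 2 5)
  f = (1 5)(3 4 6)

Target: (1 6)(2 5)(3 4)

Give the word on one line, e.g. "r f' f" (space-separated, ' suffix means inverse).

r f r' f f

  after r: (1 3 4 2 5)
  after f: (1 4 2)(3 6)
  after r': (1 3 6)(2 5)
  after f: (1 4 6 5 2)
  after f: (1 6)(2 5)(3 4)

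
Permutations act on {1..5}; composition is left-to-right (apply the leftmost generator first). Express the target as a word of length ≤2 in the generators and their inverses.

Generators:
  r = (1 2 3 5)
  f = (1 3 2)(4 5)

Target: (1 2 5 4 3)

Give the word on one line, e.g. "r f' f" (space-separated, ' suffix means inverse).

  after f: (1 3 2)(4 5)
  after r': (1 2 5 4 3)

f r'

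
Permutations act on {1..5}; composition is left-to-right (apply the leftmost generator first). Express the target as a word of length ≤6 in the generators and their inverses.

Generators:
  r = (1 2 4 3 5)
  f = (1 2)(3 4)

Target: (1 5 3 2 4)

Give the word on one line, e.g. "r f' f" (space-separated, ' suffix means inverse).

  after f': (1 2)(3 4)
  after r': (2 5 3)
  after r': (1 5 4 2 3)
  after f': (1 5 3 2 4)

f' r' r' f'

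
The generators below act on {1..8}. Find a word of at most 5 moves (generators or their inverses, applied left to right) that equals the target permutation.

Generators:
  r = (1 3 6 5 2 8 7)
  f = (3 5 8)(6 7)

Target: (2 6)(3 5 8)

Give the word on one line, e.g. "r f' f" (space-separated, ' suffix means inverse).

r' f' f' r f

  after r': (1 7 8 2 5 6 3)
  after f': (1 6 8 2 3)(5 7)
  after f': (1 7 3)(2 8)(5 6)
  after r: (2 7 6)
  after f: (2 6)(3 5 8)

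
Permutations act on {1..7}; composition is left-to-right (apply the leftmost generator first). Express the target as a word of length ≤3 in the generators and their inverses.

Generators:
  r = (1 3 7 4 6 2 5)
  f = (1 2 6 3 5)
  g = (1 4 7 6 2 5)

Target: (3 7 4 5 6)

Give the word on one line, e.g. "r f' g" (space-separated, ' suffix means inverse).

  after r: (1 3 7 4 6 2 5)
  after f: (1 5 2)(3 7 4)
  after f: (3 7 4 5 6)

r f f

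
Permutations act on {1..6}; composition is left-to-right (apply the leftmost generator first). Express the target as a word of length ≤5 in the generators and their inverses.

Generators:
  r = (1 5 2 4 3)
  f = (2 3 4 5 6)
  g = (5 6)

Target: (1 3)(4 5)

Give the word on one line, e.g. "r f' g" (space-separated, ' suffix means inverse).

  after f: (2 3 4 5 6)
  after r': (1 3 2 4)(5 6)
  after f: (1 4)(2 5)
  after r: (1 3)(4 5)

f r' f r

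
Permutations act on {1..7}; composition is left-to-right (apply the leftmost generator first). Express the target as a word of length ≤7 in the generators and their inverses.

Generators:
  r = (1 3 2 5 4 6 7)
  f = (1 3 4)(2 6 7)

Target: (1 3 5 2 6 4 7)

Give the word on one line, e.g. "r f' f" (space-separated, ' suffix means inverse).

r' f' r' f f

  after r': (1 7 6 4 5 2 3)
  after f': (1 6 3 4 5 7 2)
  after r': (1 4 2 7 3 5 6)
  after f: (3 5 7 4 6)
  after f: (1 3 5 2 6 4 7)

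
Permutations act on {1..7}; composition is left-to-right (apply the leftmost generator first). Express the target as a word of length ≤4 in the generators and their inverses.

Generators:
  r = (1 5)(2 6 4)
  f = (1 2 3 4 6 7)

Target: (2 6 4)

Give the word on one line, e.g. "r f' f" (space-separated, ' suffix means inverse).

r r r r

  after r: (1 5)(2 6 4)
  after r: (2 4 6)
  after r: (1 5)
  after r: (2 6 4)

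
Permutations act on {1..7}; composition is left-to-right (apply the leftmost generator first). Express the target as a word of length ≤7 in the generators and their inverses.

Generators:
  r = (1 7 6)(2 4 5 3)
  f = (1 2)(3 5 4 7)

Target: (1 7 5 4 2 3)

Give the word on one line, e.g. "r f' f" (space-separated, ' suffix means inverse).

r f' r' f' r

  after r: (1 7 6)(2 4 5 3)
  after f': (1 4 3)(2 5 7 6)
  after r': (1 2 4 5)(3 6)
  after f': (2 5)(3 6 7 4)
  after r: (1 7 5 4 2 3)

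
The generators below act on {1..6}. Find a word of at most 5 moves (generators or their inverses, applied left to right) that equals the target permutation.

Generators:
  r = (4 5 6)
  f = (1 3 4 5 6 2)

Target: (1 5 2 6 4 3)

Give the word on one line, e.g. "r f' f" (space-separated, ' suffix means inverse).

  after f': (1 2 6 5 4 3)
  after r': (1 2 5 6 4 3)
  after f': (1 6 3 2 4)
  after r: (1 4)(2 5 6 3)
  after f: (1 5 2 6 4 3)

f' r' f' r f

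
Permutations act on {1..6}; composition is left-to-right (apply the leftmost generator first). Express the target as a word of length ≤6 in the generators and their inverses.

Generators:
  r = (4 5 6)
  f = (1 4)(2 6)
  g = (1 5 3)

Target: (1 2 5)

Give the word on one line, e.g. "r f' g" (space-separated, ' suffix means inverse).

f r r f'

  after f: (1 4)(2 6)
  after r: (1 5 6 2 4)
  after r: (1 6 2 5 4)
  after f': (1 2 5)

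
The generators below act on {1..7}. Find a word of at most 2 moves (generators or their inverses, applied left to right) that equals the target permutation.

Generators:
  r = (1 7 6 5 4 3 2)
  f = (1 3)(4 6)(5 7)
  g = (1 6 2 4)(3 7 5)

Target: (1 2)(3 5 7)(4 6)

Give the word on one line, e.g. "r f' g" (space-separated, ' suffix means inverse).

g g

  after g: (1 6 2 4)(3 7 5)
  after g: (1 2)(3 5 7)(4 6)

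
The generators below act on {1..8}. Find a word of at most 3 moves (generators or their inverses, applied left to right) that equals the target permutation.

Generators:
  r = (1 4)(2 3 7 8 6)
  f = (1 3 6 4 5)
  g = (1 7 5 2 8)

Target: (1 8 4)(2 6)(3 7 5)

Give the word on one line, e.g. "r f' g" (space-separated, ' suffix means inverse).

g r

  after g: (1 7 5 2 8)
  after r: (1 8 4)(2 6)(3 7 5)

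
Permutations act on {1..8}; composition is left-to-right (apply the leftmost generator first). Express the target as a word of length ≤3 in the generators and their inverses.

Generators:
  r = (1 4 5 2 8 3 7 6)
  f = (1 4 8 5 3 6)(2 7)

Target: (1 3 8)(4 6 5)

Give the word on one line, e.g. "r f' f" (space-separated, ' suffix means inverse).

f' f'

  after f': (1 6 3 5 8 4)(2 7)
  after f': (1 3 8)(4 6 5)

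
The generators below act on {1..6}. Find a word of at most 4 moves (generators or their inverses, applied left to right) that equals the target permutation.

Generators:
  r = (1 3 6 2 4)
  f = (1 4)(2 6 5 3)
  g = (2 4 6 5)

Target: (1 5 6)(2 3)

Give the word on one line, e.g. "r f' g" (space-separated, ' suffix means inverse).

  after r': (1 4 2 6 3)
  after r': (1 2 3 4 6)
  after g': (1 5 6)(2 3)

r' r' g'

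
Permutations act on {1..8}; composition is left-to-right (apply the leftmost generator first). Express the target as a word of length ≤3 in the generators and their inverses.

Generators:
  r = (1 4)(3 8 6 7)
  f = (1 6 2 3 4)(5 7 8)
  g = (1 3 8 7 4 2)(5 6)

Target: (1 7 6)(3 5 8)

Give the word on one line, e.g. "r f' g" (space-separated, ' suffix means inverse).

g g f'

  after g: (1 3 8 7 4 2)(5 6)
  after g: (1 8 4)(2 3 7)
  after f': (1 7 6)(3 5 8)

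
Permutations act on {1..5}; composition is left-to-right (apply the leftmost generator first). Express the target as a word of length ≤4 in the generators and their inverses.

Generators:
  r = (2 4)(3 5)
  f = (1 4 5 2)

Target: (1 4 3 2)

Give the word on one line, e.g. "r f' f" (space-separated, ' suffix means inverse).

r' f' r

  after r': (2 4)(3 5)
  after f': (1 2)(3 4 5)
  after r: (1 4 3 2)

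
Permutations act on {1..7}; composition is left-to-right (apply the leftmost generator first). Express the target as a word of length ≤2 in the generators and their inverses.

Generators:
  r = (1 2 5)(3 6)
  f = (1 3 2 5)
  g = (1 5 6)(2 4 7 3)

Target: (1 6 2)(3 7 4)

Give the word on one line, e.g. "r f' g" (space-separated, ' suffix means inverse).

g' f'

  after g': (1 6 5)(2 3 7 4)
  after f': (1 6 2)(3 7 4)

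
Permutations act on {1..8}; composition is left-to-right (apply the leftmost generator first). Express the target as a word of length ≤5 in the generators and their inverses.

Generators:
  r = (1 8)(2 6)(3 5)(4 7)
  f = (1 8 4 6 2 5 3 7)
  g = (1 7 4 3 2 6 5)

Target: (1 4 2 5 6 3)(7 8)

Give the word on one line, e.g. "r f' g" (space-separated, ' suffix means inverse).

g f' f' r g'

  after g: (1 7 4 3 2 6 5)
  after f': (1 3 6 2 4 5 7 8)
  after f': (1 5 3 4 2 8 7)
  after r: (1 3 7 8 4 6 2)
  after g': (1 4 2 5 6 3)(7 8)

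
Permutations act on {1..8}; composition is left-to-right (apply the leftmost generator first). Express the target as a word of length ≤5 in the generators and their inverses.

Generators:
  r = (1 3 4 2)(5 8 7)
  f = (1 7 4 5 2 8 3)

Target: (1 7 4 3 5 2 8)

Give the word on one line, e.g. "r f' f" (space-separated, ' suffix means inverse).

  after r': (1 2 4 3)(5 7 8)
  after r': (1 4)(2 3)(5 8 7)
  after f': (1 7 4 3 5 2 8)

r' r' f'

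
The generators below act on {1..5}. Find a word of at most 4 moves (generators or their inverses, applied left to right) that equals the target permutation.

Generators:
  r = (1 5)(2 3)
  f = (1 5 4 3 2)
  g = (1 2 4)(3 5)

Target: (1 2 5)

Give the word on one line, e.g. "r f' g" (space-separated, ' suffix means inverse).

f r g' g'

  after f: (1 5 4 3 2)
  after r: (2 5 4)
  after g': (1 4)(2 3 5)
  after g': (1 2 5)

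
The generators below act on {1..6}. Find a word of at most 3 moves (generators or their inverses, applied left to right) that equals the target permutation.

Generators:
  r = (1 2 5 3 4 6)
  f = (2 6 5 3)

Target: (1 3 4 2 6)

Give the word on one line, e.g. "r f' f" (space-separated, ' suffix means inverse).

r f'

  after r: (1 2 5 3 4 6)
  after f': (1 3 4 2 6)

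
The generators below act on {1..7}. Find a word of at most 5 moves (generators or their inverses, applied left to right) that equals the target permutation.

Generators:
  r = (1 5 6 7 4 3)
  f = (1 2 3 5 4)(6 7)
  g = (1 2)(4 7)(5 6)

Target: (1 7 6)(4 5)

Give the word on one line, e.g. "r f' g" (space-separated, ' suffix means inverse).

  after r: (1 5 6 7 4 3)
  after g: (1 6 4 3 2)
  after f: (1 7 6)(4 5)

r g f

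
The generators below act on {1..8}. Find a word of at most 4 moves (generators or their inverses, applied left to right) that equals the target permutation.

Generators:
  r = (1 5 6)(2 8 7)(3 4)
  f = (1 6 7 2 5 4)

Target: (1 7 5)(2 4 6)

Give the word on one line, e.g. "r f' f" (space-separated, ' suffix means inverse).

  after f: (1 6 7 2 5 4)
  after f: (1 7 5)(2 4 6)

f f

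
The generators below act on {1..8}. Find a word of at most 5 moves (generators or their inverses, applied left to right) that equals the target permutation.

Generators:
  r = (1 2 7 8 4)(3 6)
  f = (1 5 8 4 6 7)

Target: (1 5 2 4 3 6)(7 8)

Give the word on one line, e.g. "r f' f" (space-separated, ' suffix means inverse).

f r r r

  after f: (1 5 8 4 6 7)
  after r: (1 5 4 3 6 8)(2 7)
  after r: (1 5)(2 8)(4 6)
  after r: (1 5 2 4 3 6)(7 8)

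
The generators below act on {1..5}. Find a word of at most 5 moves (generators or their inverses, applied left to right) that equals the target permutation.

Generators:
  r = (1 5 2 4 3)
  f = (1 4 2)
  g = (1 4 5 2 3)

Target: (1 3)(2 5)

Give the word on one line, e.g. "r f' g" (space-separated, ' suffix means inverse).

g' f r' f g

  after g': (1 3 2 5 4)
  after f: (1 3)(2 5)
  after r': (1 4 2)
  after f: (1 2 4)
  after g: (1 3)(2 5)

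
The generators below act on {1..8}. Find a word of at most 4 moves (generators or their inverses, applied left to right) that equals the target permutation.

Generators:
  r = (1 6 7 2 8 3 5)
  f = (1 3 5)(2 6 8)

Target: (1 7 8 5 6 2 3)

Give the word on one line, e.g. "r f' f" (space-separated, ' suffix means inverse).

r r

  after r: (1 6 7 2 8 3 5)
  after r: (1 7 8 5 6 2 3)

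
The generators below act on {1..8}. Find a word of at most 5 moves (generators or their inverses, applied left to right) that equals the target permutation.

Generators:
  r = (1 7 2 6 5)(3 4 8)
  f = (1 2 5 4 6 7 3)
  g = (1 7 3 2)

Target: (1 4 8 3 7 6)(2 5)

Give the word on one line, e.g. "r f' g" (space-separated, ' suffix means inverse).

  after g': (1 2 3 7)
  after r: (1 6 5)(2 4 8 3)
  after f': (1 4 8 7 6 2 5 3)
  after g: (1 4 8 3 7 6)(2 5)

g' r f' g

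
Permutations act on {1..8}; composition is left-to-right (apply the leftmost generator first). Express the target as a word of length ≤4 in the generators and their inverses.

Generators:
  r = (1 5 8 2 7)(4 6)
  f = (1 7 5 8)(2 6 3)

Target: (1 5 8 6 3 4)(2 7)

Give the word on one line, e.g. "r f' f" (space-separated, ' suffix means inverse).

r' f' r' f

  after r': (1 7 2 8 5)(4 6)
  after f': (2 5 8 7 3 6 4)
  after r': (1 7 3 4 8 2)
  after f: (1 5 8 6 3 4)(2 7)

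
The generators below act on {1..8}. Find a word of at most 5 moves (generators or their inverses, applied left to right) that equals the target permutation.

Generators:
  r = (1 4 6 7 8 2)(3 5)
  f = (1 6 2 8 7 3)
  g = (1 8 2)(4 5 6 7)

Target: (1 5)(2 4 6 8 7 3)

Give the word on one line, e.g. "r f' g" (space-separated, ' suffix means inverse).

  after f': (1 3 7 8 2 6)
  after r': (1 5 3 6 2 4)
  after f: (1 5)(2 4 6 8 7 3)

f' r' f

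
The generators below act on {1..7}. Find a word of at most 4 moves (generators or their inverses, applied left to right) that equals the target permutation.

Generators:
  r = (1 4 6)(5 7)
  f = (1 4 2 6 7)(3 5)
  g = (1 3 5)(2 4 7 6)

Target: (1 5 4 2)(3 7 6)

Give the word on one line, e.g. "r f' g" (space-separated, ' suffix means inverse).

r g r'

  after r: (1 4 6)(5 7)
  after g: (1 7)(2 4)(3 5 6)
  after r': (1 5 4 2)(3 7 6)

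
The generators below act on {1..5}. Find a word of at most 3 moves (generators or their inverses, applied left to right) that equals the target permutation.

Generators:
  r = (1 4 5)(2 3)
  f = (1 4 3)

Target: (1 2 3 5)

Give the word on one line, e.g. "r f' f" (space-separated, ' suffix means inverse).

  after f': (1 3 4)
  after r: (1 2 3 5)

f' r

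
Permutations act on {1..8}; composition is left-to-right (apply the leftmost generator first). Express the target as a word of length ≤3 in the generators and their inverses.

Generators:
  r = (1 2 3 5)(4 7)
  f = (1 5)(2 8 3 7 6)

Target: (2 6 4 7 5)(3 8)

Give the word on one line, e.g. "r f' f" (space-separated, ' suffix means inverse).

  after f': (1 5)(2 6 7 3 8)
  after r: (2 6 4 7 5)(3 8)

f' r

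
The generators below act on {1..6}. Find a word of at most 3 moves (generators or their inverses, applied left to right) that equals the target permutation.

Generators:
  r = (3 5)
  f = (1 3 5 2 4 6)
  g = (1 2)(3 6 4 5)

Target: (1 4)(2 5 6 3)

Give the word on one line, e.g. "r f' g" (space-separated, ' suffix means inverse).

  after g': (1 2)(3 5 4 6)
  after f: (1 4)(2 3)(5 6)
  after r: (1 4)(2 5 6 3)

g' f r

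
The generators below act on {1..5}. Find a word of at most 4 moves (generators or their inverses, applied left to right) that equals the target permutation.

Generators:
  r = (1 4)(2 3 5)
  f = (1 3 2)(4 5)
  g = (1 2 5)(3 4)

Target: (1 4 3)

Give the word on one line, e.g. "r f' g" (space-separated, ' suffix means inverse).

  after f': (1 2 3)(4 5)
  after g': (2 4)(3 5)
  after g': (1 5 4)(2 3)
  after f: (1 4 3)

f' g' g' f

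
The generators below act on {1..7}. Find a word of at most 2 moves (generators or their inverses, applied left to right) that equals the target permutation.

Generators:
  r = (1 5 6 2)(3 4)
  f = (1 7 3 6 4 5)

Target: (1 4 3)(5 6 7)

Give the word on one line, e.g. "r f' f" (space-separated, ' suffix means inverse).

  after f': (1 5 4 6 3 7)
  after f': (1 4 3)(5 6 7)

f' f'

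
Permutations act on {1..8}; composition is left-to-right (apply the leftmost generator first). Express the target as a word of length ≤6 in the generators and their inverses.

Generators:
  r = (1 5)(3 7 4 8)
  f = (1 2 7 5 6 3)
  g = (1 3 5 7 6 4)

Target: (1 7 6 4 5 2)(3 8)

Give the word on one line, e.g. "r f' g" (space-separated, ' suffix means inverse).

r f r' g r'

  after r: (1 5)(3 7 4 8)
  after f: (1 6 3 5 2 7 4 8)
  after r': (1 6 8 5 2 3)
  after g: (1 4)(2 5)(6 8 7)
  after r': (1 7 6 4 5 2)(3 8)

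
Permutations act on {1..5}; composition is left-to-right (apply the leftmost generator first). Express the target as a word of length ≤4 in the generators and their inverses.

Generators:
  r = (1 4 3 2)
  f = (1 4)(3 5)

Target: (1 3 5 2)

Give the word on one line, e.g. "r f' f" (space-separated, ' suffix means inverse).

  after f: (1 4)(3 5)
  after r: (1 3 5 2)

f r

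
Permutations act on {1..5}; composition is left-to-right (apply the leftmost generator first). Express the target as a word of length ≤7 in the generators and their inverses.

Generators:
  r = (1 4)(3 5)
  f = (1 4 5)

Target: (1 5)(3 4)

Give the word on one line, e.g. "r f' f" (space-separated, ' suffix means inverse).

  after r: (1 4)(3 5)
  after f: (1 5 3)
  after r: (1 3 4)
  after f': (1 3)(4 5)
  after r: (1 5)(3 4)

r f r f' r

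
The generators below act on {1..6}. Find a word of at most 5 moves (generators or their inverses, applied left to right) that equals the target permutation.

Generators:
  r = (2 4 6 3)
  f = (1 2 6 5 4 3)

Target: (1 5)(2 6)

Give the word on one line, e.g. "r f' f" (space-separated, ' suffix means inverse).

  after f: (1 2 6 5 4 3)
  after f: (1 6 4)(2 5 3)
  after f: (1 5)(2 4)(3 6)
  after r: (1 5)(2 6)

f f f r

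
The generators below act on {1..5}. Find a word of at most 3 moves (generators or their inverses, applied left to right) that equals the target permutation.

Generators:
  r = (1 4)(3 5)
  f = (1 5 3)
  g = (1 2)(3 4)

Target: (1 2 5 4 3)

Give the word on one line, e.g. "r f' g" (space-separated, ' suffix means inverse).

  after g': (1 2)(3 4)
  after f': (1 2 3 4 5)
  after r: (1 2 5 4 3)

g' f' r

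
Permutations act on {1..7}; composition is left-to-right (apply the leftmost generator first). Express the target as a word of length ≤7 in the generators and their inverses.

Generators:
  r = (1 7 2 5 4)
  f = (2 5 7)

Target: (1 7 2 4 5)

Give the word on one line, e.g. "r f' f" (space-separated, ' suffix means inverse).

  after r: (1 7 2 5 4)
  after f: (1 2 7 5 4)
  after r': (1 7 2)
  after f: (1 2)(5 7)
  after r': (1 7 2 4 5)

r f r' f r'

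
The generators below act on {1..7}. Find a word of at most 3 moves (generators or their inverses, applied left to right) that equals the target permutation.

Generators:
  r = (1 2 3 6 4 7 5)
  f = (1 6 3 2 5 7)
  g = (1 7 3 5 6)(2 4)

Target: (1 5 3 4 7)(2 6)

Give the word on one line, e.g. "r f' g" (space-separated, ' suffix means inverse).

f' r

  after f': (1 7 5 2 3 6)
  after r: (1 5 3 4 7)(2 6)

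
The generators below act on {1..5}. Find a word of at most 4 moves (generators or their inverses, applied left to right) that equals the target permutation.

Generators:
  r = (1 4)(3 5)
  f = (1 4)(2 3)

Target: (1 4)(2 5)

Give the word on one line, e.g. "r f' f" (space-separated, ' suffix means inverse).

  after f': (1 4)(2 3)
  after r: (2 5 3)
  after f': (1 4)(2 5)

f' r f'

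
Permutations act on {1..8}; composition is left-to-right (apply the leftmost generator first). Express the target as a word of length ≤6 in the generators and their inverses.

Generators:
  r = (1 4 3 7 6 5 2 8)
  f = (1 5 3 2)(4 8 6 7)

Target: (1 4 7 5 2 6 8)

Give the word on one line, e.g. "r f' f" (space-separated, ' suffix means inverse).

  after f: (1 5 3 2)(4 8 6 7)
  after r': (1 6 3 5 4 2 8 7)
  after r': (1 7 8 3 6 4 5)
  after r': (1 3 7 2 5 8 4 6)
  after r': (1 4 7 5 2 6 8)

f r' r' r' r'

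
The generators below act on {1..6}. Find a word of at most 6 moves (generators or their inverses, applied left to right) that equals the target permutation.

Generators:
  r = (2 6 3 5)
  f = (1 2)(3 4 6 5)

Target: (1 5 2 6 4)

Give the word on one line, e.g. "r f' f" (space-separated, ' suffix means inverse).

f r' f r

  after f: (1 2)(3 4 6 5)
  after r': (1 5 6 3 4 2)
  after f: (1 3 6 4)
  after r: (1 5 2 6 4)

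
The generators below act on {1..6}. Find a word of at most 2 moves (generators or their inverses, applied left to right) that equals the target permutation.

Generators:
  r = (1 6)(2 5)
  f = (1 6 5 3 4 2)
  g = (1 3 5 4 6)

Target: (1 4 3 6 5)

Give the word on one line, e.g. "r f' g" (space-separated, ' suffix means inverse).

g' g'

  after g': (1 6 4 5 3)
  after g': (1 4 3 6 5)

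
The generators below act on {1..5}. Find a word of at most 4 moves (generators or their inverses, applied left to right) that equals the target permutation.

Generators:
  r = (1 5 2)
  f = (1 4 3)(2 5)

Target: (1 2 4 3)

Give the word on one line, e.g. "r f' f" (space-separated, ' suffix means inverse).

  after r: (1 5 2)
  after f: (1 2 4 3)

r f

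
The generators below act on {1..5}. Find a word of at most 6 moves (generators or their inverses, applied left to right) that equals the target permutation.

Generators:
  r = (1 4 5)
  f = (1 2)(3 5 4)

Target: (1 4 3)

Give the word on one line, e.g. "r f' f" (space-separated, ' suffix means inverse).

  after r: (1 4 5)
  after f: (1 3 5 2)
  after f: (1 5)(3 4)
  after r': (1 4 3)

r f f r'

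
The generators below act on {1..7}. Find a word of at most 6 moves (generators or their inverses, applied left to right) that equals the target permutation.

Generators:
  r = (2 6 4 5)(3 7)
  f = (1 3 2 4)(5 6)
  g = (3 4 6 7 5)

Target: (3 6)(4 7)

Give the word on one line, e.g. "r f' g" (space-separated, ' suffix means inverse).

  after r: (2 6 4 5)(3 7)
  after f: (1 3 7 2 5 4 6)
  after g: (1 4 7 2 3 5 6)
  after f: (3 6)(4 7)

r f g f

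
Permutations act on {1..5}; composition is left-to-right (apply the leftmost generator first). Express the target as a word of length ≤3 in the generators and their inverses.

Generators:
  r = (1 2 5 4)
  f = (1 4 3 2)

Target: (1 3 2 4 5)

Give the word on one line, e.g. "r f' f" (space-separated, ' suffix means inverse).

r' f

  after r': (1 4 5 2)
  after f: (1 3 2 4 5)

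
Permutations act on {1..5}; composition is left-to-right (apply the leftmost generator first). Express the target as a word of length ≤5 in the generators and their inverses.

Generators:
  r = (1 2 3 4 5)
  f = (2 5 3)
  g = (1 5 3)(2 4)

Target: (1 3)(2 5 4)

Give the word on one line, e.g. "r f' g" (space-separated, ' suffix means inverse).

r g' r g' g'

  after r: (1 2 3 4 5)
  after g': (1 4)(2 5 3)
  after r: (1 5 4 2)
  after g': (2 3 5)
  after g': (1 3)(2 5 4)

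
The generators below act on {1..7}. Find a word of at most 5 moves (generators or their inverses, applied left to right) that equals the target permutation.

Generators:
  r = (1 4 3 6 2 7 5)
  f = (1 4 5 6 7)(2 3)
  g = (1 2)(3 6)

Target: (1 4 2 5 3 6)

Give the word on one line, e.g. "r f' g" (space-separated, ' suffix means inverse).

r' r' g f r

  after r': (1 5 7 2 6 3 4)
  after r': (1 7 6 4 5 2 3)
  after g: (1 7 3 2 6 4 5)
  after f: (2 7)(4 6 5)
  after r: (1 4 2 5 3 6)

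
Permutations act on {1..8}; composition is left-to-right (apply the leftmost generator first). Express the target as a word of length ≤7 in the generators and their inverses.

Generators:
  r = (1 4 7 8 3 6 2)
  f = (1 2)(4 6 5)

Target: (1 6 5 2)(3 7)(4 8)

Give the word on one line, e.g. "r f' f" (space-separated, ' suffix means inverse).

r f' r f f

  after r: (1 4 7 8 3 6 2)
  after f': (1 5 6)(3 4 7 8)
  after r: (1 5 2)(3 7)(4 8 6)
  after f: (1 4 8 5)(3 7)
  after f: (1 6 5 2)(3 7)(4 8)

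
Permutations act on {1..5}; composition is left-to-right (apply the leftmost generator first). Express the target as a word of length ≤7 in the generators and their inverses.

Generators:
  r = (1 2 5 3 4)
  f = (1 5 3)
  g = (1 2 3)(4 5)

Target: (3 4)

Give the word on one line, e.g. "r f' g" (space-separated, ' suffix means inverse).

f' g' f' g g

  after f': (1 3 5)
  after g': (1 2)(3 4 5)
  after f': (1 2 3 4)
  after g: (1 3 5 4 2)
  after g: (3 4)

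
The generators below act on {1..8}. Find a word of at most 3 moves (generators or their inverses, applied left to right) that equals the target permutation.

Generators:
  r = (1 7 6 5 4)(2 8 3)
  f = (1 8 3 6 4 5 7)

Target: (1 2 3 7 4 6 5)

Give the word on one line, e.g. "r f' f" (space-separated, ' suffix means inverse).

  after f: (1 8 3 6 4 5 7)
  after r': (1 2 3 7 4 6 5)

f r'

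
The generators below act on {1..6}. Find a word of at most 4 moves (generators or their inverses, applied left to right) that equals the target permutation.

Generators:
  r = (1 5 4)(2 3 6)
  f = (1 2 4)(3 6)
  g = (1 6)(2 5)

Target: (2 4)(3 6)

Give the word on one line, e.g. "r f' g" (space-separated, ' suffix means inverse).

g' f r' f'

  after g': (1 6)(2 5)
  after f: (1 3 6 2 5 4)
  after r': (1 2)
  after f': (2 4)(3 6)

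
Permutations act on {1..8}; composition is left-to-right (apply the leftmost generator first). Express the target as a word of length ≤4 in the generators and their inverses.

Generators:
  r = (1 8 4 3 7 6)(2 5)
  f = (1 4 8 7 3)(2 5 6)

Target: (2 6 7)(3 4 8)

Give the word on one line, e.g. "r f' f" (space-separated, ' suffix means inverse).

  after r: (1 8 4 3 7 6)(2 5)
  after f': (1 4 7 5 6 3 8)
  after f': (2 6 7)(3 4 8)

r f' f'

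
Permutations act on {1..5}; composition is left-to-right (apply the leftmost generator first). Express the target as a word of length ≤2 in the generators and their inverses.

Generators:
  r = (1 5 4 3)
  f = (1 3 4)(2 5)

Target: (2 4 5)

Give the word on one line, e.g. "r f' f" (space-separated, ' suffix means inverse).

  after f: (1 3 4)(2 5)
  after r: (2 4 5)

f r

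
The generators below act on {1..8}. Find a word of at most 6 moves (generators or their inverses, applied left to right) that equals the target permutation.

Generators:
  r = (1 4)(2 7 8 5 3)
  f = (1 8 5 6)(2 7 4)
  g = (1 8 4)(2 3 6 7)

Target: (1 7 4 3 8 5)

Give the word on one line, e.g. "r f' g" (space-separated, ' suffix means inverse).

g f' g' g' r'

  after g: (1 8 4)(2 3 6 7)
  after f': (2 3 5 8 7 4 6)
  after g': (1 4 3 5)(6 7 8)
  after g': (1 8 3 5 4 2 7)
  after r': (1 7 4 3 8 5)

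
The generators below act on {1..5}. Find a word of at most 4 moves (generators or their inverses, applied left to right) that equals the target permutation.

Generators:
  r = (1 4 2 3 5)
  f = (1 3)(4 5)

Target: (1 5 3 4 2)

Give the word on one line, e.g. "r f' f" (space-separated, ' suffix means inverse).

r f

  after r: (1 4 2 3 5)
  after f: (1 5 3 4 2)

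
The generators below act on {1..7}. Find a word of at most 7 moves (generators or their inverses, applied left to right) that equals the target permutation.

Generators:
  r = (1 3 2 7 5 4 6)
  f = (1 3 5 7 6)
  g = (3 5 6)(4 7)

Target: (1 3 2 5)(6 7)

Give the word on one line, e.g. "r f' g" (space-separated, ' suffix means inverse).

r' g' r r g

  after r': (1 6 4 5 7 2 3)
  after g': (1 5 4 3)(2 6 7)
  after r: (1 4 2)(5 6)
  after r: (1 6 4 7 5)(2 3)
  after g: (1 3 2 5)(6 7)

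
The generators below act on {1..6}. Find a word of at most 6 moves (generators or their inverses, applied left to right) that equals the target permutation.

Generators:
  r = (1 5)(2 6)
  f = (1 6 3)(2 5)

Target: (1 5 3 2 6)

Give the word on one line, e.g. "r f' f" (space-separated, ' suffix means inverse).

  after f: (1 6 3)(2 5)
  after r: (1 2)(3 5 6)
  after r: (1 6 3)(2 5)
  after r: (1 2)(3 5 6)
  after f: (1 5 3 2 6)

f r r r f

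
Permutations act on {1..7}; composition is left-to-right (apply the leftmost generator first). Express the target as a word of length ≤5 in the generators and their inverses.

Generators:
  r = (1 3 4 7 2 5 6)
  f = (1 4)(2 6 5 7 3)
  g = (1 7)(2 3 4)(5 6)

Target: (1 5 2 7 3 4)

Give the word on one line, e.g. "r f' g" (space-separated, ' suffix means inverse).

  after g: (1 7)(2 3 4)(5 6)
  after r: (1 2 4 5)(3 7)
  after f: (1 6 5 4 7 2)
  after g: (1 5 2 7 3 4)

g r f g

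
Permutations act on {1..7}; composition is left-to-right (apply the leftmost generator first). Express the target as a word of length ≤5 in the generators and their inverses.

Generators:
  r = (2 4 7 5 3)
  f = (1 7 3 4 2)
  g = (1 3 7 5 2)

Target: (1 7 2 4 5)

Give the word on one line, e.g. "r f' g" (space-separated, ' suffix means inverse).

  after f': (1 2 4 3 7)
  after r': (1 3 4 5 7)
  after f': (1 7 2 4 5)

f' r' f'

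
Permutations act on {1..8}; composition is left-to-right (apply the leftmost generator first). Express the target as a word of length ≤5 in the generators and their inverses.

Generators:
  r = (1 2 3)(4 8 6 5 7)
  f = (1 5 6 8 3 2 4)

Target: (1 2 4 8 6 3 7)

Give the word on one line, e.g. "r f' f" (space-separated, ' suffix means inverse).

r f' r'

  after r: (1 2 3)(4 8 6 5 7)
  after f': (1 3 4 6)(2 8 5 7)
  after r': (1 2 4 8 6 3 7)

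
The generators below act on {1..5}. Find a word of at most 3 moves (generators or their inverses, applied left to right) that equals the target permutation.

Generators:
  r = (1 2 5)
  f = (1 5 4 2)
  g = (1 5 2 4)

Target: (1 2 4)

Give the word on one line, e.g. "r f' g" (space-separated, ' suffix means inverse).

  after g': (1 4 2 5)
  after f: (1 2 4)

g' f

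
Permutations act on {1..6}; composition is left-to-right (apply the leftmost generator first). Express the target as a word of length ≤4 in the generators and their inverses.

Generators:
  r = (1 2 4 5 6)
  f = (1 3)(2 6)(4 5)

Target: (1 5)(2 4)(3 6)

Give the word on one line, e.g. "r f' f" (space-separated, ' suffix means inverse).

r f' r'

  after r: (1 2 4 5 6)
  after f': (1 6 3)(2 5)
  after r': (1 5)(2 4)(3 6)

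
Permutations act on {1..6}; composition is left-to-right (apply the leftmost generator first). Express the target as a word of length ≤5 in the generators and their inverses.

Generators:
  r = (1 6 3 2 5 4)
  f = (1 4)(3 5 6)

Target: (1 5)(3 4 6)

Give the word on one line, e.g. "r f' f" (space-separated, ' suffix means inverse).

r' r' f r f

  after r': (1 4 5 2 3 6)
  after r': (1 5 3)(2 6 4)
  after f: (1 6)(2 3 4)
  after r: (1 3)(4 5)
  after f: (1 5)(3 4 6)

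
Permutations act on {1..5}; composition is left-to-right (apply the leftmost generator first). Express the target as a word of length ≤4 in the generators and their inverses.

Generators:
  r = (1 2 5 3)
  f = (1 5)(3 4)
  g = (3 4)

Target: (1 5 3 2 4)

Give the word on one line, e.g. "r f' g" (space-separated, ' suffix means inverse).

r g r g'

  after r: (1 2 5 3)
  after g: (1 2 5 4 3)
  after r: (1 5 4)(2 3)
  after g': (1 5 3 2 4)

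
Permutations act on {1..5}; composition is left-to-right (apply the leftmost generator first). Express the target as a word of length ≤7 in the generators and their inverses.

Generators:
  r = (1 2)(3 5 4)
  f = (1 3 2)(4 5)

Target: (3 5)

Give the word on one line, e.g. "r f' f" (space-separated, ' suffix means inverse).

r f' f' f' r'

  after r: (1 2)(3 5 4)
  after f': (1 3 4)
  after f': (2 3 5 4)
  after f': (1 2)(3 4)
  after r': (3 5)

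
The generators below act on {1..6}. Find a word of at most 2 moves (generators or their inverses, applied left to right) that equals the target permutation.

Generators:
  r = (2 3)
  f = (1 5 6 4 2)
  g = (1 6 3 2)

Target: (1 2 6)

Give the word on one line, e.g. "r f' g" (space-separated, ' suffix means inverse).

  after r': (2 3)
  after g': (1 2 6)

r' g'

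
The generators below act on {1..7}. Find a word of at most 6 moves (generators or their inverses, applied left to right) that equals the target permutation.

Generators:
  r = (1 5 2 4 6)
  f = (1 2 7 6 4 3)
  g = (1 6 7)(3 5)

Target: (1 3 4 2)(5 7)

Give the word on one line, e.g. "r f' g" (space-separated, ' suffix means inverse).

f g' f' r g

  after f: (1 2 7 6 4 3)
  after g': (1 2 6 4 5 3 7)
  after f': (2 7 3)(4 5)
  after r: (1 5 6)(2 7 3 4)
  after g: (1 3 4 2)(5 7)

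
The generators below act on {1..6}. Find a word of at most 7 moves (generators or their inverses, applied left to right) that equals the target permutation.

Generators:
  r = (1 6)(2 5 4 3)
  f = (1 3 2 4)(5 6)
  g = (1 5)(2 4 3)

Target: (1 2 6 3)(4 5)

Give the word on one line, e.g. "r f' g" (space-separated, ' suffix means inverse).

  after g': (1 5)(2 3 4)
  after f: (1 6 5 3)
  after r: (2 5)(3 6 4)
  after f': (1 4)(2 6)(3 5)
  after g': (1 2 6 3)(4 5)

g' f r f' g'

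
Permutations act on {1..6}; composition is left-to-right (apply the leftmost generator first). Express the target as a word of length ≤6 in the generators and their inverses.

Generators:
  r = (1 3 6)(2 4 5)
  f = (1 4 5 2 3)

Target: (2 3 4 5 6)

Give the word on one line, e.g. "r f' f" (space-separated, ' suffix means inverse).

  after f': (1 3 2 5 4)
  after r: (1 6)(3 4)
  after f: (1 6 4)(2 3 5)
  after f: (1 6 5 3 2)
  after r: (2 3 4 5 6)

f' r f f r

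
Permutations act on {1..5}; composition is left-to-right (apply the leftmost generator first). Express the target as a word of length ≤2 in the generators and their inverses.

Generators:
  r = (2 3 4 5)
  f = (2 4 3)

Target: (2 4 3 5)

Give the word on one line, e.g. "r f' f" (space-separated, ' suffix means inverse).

  after f': (2 3 4)
  after r: (2 4 3 5)

f' r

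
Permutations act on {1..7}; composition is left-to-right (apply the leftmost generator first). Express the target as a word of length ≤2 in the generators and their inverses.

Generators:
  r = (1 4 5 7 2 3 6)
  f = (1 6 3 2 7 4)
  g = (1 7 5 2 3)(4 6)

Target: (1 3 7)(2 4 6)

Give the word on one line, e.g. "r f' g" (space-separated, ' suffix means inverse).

f f

  after f: (1 6 3 2 7 4)
  after f: (1 3 7)(2 4 6)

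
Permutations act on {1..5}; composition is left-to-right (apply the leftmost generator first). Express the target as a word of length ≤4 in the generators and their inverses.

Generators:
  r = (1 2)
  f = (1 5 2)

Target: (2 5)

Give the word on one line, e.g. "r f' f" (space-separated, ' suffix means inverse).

r f

  after r: (1 2)
  after f: (2 5)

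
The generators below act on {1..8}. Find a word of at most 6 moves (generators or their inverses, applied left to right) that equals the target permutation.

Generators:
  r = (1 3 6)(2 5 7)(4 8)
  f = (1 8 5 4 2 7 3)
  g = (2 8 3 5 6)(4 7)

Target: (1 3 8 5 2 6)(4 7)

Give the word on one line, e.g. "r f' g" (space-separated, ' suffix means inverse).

f' r f' r'

  after f': (1 3 7 2 4 5 8)
  after r: (1 6)(2 8 3)(4 7 5)
  after f': (1 6 3 4 2)(7 8)
  after r': (1 3 8 5 2 6)(4 7)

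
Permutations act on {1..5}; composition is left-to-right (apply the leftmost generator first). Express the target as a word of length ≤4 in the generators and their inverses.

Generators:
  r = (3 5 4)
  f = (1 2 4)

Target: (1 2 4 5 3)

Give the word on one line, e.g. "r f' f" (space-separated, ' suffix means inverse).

r' f

  after r': (3 4 5)
  after f: (1 2 4 5 3)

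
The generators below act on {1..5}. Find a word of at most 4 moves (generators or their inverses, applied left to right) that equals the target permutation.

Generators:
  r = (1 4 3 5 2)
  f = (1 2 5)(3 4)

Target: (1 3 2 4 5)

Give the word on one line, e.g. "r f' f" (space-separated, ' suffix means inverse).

r' r' r'

  after r': (1 2 5 3 4)
  after r': (1 5 4 2 3)
  after r': (1 3 2 4 5)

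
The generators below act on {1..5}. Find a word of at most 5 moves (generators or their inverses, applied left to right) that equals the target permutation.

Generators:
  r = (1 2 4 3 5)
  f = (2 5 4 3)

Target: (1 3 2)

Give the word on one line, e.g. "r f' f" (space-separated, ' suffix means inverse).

  after r': (1 5 3 4 2)
  after f: (1 4 5 2)
  after f: (1 3 2)

r' f f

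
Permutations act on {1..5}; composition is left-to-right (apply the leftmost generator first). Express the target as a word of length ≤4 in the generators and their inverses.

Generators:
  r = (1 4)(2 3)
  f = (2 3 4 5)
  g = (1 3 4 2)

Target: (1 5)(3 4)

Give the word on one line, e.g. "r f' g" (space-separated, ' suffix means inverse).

r' f g

  after r': (1 4)(2 3)
  after f: (1 5 2 4)
  after g: (1 5)(3 4)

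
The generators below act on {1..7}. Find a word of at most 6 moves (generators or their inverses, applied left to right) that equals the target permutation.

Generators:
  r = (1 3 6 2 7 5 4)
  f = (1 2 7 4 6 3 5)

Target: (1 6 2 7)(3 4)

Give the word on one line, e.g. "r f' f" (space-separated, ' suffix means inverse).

  after f': (1 5 3 6 4 7 2)
  after r': (1 7 6 5)(2 4)
  after r': (1 2 5 4 6 7 3)
  after r': (1 6 2 7)(3 4)

f' r' r' r'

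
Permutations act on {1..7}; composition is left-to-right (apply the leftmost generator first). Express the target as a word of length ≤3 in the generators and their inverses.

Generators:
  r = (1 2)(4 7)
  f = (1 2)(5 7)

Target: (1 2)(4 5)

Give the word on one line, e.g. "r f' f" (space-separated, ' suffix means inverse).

r' f' r'

  after r': (1 2)(4 7)
  after f': (4 5 7)
  after r': (1 2)(4 5)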